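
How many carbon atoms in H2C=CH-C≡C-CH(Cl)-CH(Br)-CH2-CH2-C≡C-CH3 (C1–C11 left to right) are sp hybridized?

C1: sp2
C2: sp2
C3: sp ✓
C4: sp ✓
C5: sp3
C6: sp3
C7: sp3
C8: sp3
C9: sp ✓
C10: sp ✓
C11: sp3
C3, C4, C9, C10 → 4 sp carbons.

4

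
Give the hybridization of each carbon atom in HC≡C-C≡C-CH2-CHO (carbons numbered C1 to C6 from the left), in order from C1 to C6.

C1 has 2 σ bonds, plus two π bonds: steric number 2 → sp.
C2 is sp: 2 σ bonds, plus two π bonds, 2 electron-density regions.
C3: 2 σ bonds, plus two π bonds — 2 electron domains, sp.
C4: 2 σ bonds, plus two π bonds — 2 electron domains, sp.
C5: 4 σ bonds — 4 electron domains, sp3.
C6 — 3 σ bonds, plus one π bond. Steric number 3, so sp2.

C1 sp, C2 sp, C3 sp, C4 sp, C5 sp3, C6 sp2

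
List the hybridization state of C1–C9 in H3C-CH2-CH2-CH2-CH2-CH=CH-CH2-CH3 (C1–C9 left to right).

C1: 4 σ bonds — 4 electron domains, sp3.
C2 — 4 σ bonds. Steric number 4, so sp3.
C3 is sp3: 4 σ bonds, 4 electron-density regions.
C4: 4 σ bonds; 4 regions of electron density → sp3.
C5: 4 σ bonds — 4 electron domains, sp3.
C6 has 3 σ bonds, plus one π bond: steric number 3 → sp2.
C7 — 3 σ bonds, plus one π bond. Steric number 3, so sp2.
C8 — 4 σ bonds. Steric number 4, so sp3.
C9 — 4 σ bonds. Steric number 4, so sp3.

C1 sp3, C2 sp3, C3 sp3, C4 sp3, C5 sp3, C6 sp2, C7 sp2, C8 sp3, C9 sp3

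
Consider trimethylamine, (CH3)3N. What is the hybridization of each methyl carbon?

sp3

Each methyl carbon has 4 σ bonds: steric number 4 → sp3.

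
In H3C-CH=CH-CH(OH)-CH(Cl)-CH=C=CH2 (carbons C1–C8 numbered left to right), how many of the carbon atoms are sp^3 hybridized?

3

C1: sp3 ✓
C2: sp2
C3: sp2
C4: sp3 ✓
C5: sp3 ✓
C6: sp2
C7: sp
C8: sp2
C1, C4, C5 → 3 sp3 carbons.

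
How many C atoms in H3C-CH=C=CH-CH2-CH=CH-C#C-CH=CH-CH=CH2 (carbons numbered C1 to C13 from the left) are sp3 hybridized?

C1: sp3 ✓
C2: sp2
C3: sp
C4: sp2
C5: sp3 ✓
C6: sp2
C7: sp2
C8: sp
C9: sp
C10: sp2
C11: sp2
C12: sp2
C13: sp2
C1, C5 → 2 sp3 carbons.

2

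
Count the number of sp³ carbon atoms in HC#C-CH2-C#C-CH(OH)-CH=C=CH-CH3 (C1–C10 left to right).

3

C1: sp
C2: sp
C3: sp3 ✓
C4: sp
C5: sp
C6: sp3 ✓
C7: sp2
C8: sp
C9: sp2
C10: sp3 ✓
C3, C6, C10 → 3 sp3 carbons.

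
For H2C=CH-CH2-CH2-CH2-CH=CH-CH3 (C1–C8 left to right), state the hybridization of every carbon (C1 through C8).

C1 sp2, C2 sp2, C3 sp3, C4 sp3, C5 sp3, C6 sp2, C7 sp2, C8 sp3

C1 carries 3 σ bonds, plus one π bond, giving a steric number of 3, so it is sp2.
C2: 3 σ bonds, plus one π bond — 3 electron domains, sp2.
C3 is sp3: 4 σ bonds, 4 electron-density regions.
C4 has 4 σ bonds: steric number 4 → sp3.
C5 — 4 σ bonds. Steric number 4, so sp3.
C6 — 3 σ bonds, plus one π bond. Steric number 3, so sp2.
C7: 3 σ bonds, plus one π bond — 3 electron domains, sp2.
C8 has 4 σ bonds: steric number 4 → sp3.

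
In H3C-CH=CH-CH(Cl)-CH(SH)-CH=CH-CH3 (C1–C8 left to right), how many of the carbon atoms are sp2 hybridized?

4

C1: sp3
C2: sp2 ✓
C3: sp2 ✓
C4: sp3
C5: sp3
C6: sp2 ✓
C7: sp2 ✓
C8: sp3
C2, C3, C6, C7 → 4 sp2 carbons.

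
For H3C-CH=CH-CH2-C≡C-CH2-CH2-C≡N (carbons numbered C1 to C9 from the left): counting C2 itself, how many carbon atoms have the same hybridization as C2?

2

C2 is sp2 (one π bond).
C1: sp3
C2: sp2 ✓
C3: sp2 ✓
C4: sp3
C5: sp
C6: sp
C7: sp3
C8: sp3
C9: sp
2 carbons are sp2.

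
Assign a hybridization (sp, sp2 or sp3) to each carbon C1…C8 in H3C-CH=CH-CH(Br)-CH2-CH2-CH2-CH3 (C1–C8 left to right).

C1 sp3, C2 sp2, C3 sp2, C4 sp3, C5 sp3, C6 sp3, C7 sp3, C8 sp3

C1 carries 4 σ bonds, giving a steric number of 4, so it is sp3.
C2 — 3 σ bonds, plus one π bond. Steric number 3, so sp2.
C3: 3 σ bonds, plus one π bond; 3 regions of electron density → sp2.
C4 is sp3: 4 σ bonds, 4 electron-density regions.
C5: 4 σ bonds — 4 electron domains, sp3.
C6: 4 σ bonds; 4 regions of electron density → sp3.
C7 carries 4 σ bonds, giving a steric number of 4, so it is sp3.
C8 (4 σ bonds) has steric number 4: sp3.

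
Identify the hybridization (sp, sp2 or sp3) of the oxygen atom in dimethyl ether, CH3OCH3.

sp3

Two σ bonds + two lone pairs = steric number 4 → sp3.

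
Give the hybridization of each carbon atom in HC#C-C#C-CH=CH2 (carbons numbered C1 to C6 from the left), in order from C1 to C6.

C1 sp, C2 sp, C3 sp, C4 sp, C5 sp2, C6 sp2

C1: 2 σ bonds, plus two π bonds; 2 regions of electron density → sp.
C2: 2 σ bonds, plus two π bonds — 2 electron domains, sp.
C3 (2 σ bonds, plus two π bonds) has steric number 2: sp.
C4: 2 σ bonds, plus two π bonds — 2 electron domains, sp.
C5: 3 σ bonds, plus one π bond — 3 electron domains, sp2.
C6: 3 σ bonds, plus one π bond; 3 regions of electron density → sp2.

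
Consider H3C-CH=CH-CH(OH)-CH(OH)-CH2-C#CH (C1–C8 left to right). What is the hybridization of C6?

C6: 4 σ bonds; 4 regions of electron density → sp3.

sp3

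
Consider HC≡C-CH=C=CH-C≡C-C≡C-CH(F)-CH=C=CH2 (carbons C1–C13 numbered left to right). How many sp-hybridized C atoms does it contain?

C1: sp ✓
C2: sp ✓
C3: sp2
C4: sp ✓
C5: sp2
C6: sp ✓
C7: sp ✓
C8: sp ✓
C9: sp ✓
C10: sp3
C11: sp2
C12: sp ✓
C13: sp2
C1, C2, C4, C6, C7, C8, C9, C12 → 8 sp carbons.

8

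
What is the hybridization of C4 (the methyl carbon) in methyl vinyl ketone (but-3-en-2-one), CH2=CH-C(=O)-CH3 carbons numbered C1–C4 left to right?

sp^3

C4 (the methyl carbon) — 4 σ bonds. Steric number 4, so sp3.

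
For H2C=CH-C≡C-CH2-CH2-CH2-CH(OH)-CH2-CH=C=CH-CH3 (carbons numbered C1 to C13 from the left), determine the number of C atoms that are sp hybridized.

C1: sp2
C2: sp2
C3: sp ✓
C4: sp ✓
C5: sp3
C6: sp3
C7: sp3
C8: sp3
C9: sp3
C10: sp2
C11: sp ✓
C12: sp2
C13: sp3
C3, C4, C11 → 3 sp carbons.

3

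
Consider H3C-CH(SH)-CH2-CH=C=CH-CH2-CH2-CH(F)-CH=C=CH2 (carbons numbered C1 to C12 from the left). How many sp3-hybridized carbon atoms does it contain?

C1: sp3 ✓
C2: sp3 ✓
C3: sp3 ✓
C4: sp2
C5: sp
C6: sp2
C7: sp3 ✓
C8: sp3 ✓
C9: sp3 ✓
C10: sp2
C11: sp
C12: sp2
C1, C2, C3, C7, C8, C9 → 6 sp3 carbons.

6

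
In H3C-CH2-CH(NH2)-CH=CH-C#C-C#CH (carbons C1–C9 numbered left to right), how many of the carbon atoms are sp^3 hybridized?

3

C1: sp3 ✓
C2: sp3 ✓
C3: sp3 ✓
C4: sp2
C5: sp2
C6: sp
C7: sp
C8: sp
C9: sp
C1, C2, C3 → 3 sp3 carbons.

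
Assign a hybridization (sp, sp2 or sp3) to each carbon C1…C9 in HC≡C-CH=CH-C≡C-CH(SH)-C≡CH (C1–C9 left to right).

C1 sp, C2 sp, C3 sp2, C4 sp2, C5 sp, C6 sp, C7 sp3, C8 sp, C9 sp

C1: 2 σ bonds, plus two π bonds — 2 electron domains, sp.
C2 (2 σ bonds, plus two π bonds) has steric number 2: sp.
C3 (3 σ bonds, plus one π bond) has steric number 3: sp2.
C4 — 3 σ bonds, plus one π bond. Steric number 3, so sp2.
C5 has 2 σ bonds, plus two π bonds: steric number 2 → sp.
C6 carries 2 σ bonds, plus two π bonds, giving a steric number of 2, so it is sp.
C7: 4 σ bonds — 4 electron domains, sp3.
C8 carries 2 σ bonds, plus two π bonds, giving a steric number of 2, so it is sp.
C9 is sp: 2 σ bonds, plus two π bonds, 2 electron-density regions.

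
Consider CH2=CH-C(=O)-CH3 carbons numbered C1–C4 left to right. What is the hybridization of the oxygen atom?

sp²

The oxygen atom — 1 σ bond and 2 lone pairs, plus one π bond. Steric number 3, so sp2.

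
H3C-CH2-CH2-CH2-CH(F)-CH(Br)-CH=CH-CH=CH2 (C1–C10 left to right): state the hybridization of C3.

C3: 4 σ bonds; 4 regions of electron density → sp3.

sp^3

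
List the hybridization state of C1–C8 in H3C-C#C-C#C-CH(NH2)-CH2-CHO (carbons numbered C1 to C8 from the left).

C1: 4 σ bonds — 4 electron domains, sp3.
C2 carries 2 σ bonds, plus two π bonds, giving a steric number of 2, so it is sp.
C3 has 2 σ bonds, plus two π bonds: steric number 2 → sp.
C4: 2 σ bonds, plus two π bonds — 2 electron domains, sp.
C5 (2 σ bonds, plus two π bonds) has steric number 2: sp.
C6 — 4 σ bonds. Steric number 4, so sp3.
C7 is sp3: 4 σ bonds, 4 electron-density regions.
C8 — 3 σ bonds, plus one π bond. Steric number 3, so sp2.

C1 sp3, C2 sp, C3 sp, C4 sp, C5 sp, C6 sp3, C7 sp3, C8 sp2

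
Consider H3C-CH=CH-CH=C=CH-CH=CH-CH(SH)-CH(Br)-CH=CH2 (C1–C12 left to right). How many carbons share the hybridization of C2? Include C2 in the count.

8

C2 is sp2 (one π bond).
C1: sp3
C2: sp2 ✓
C3: sp2 ✓
C4: sp2 ✓
C5: sp
C6: sp2 ✓
C7: sp2 ✓
C8: sp2 ✓
C9: sp3
C10: sp3
C11: sp2 ✓
C12: sp2 ✓
8 carbons are sp2.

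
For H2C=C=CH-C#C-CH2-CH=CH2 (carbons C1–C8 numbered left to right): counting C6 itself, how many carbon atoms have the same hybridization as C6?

C6 is sp3 (only σ bonds).
C1: sp2
C2: sp
C3: sp2
C4: sp
C5: sp
C6: sp3 ✓
C7: sp2
C8: sp2
1 carbon is sp3.

1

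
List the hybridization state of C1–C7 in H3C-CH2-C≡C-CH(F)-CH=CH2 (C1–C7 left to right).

C1 carries 4 σ bonds, giving a steric number of 4, so it is sp3.
C2 (4 σ bonds) has steric number 4: sp3.
C3 (2 σ bonds, plus two π bonds) has steric number 2: sp.
C4 carries 2 σ bonds, plus two π bonds, giving a steric number of 2, so it is sp.
C5 — 4 σ bonds. Steric number 4, so sp3.
C6: 3 σ bonds, plus one π bond — 3 electron domains, sp2.
C7 (3 σ bonds, plus one π bond) has steric number 3: sp2.

C1 sp3, C2 sp3, C3 sp, C4 sp, C5 sp3, C6 sp2, C7 sp2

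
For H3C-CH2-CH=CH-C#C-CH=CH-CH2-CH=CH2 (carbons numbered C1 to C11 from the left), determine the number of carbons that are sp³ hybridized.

3

C1: sp3 ✓
C2: sp3 ✓
C3: sp2
C4: sp2
C5: sp
C6: sp
C7: sp2
C8: sp2
C9: sp3 ✓
C10: sp2
C11: sp2
C1, C2, C9 → 3 sp3 carbons.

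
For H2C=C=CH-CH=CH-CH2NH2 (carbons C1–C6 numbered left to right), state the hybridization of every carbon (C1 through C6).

C1 sp2, C2 sp, C3 sp2, C4 sp2, C5 sp2, C6 sp3

C1 is sp2: 3 σ bonds, plus one π bond, 3 electron-density regions.
C2 carries 2 σ bonds, plus two π bonds, giving a steric number of 2, so it is sp.
C3 carries 3 σ bonds, plus one π bond, giving a steric number of 3, so it is sp2.
C4 is sp2: 3 σ bonds, plus one π bond, 3 electron-density regions.
C5 is sp2: 3 σ bonds, plus one π bond, 3 electron-density regions.
C6: 4 σ bonds — 4 electron domains, sp3.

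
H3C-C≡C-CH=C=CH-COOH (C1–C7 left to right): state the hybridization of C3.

sp

C3 is sp: 2 σ bonds, plus two π bonds, 2 electron-density regions.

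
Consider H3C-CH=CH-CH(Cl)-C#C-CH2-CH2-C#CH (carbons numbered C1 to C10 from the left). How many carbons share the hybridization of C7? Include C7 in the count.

4

C7 is sp3 (only σ bonds).
C1: sp3 ✓
C2: sp2
C3: sp2
C4: sp3 ✓
C5: sp
C6: sp
C7: sp3 ✓
C8: sp3 ✓
C9: sp
C10: sp
4 carbons are sp3.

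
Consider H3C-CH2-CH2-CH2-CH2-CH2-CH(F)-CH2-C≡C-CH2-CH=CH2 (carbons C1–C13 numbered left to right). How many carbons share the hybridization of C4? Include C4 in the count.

9

C4 is sp3 (only σ bonds).
C1: sp3 ✓
C2: sp3 ✓
C3: sp3 ✓
C4: sp3 ✓
C5: sp3 ✓
C6: sp3 ✓
C7: sp3 ✓
C8: sp3 ✓
C9: sp
C10: sp
C11: sp3 ✓
C12: sp2
C13: sp2
9 carbons are sp3.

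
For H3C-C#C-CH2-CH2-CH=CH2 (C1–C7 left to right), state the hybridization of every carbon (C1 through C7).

C1 sp3, C2 sp, C3 sp, C4 sp3, C5 sp3, C6 sp2, C7 sp2

C1: 4 σ bonds; 4 regions of electron density → sp3.
C2 carries 2 σ bonds, plus two π bonds, giving a steric number of 2, so it is sp.
C3: 2 σ bonds, plus two π bonds — 2 electron domains, sp.
C4: 4 σ bonds — 4 electron domains, sp3.
C5 (4 σ bonds) has steric number 4: sp3.
C6 — 3 σ bonds, plus one π bond. Steric number 3, so sp2.
C7 is sp2: 3 σ bonds, plus one π bond, 3 electron-density regions.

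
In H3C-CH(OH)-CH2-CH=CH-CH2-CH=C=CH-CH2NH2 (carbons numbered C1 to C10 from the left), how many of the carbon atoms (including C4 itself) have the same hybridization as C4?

C4 is sp2 (one π bond).
C1: sp3
C2: sp3
C3: sp3
C4: sp2 ✓
C5: sp2 ✓
C6: sp3
C7: sp2 ✓
C8: sp
C9: sp2 ✓
C10: sp3
4 carbons are sp2.

4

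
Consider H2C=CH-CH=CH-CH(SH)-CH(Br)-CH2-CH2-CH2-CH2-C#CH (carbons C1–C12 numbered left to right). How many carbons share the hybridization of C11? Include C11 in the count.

2

C11 is sp (two π bonds).
C1: sp2
C2: sp2
C3: sp2
C4: sp2
C5: sp3
C6: sp3
C7: sp3
C8: sp3
C9: sp3
C10: sp3
C11: sp ✓
C12: sp ✓
2 carbons are sp.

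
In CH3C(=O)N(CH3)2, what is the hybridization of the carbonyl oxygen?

sp²

The carbonyl oxygen carries 1 σ bond and 2 lone pairs, plus one π bond, giving a steric number of 3, so it is sp2.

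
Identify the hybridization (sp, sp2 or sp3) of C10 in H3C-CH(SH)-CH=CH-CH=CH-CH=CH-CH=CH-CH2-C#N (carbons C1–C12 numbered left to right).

sp2

C10 is sp2: 3 σ bonds, plus one π bond, 3 electron-density regions.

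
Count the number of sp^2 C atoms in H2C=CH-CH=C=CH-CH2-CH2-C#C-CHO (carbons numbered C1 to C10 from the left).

C1: sp2 ✓
C2: sp2 ✓
C3: sp2 ✓
C4: sp
C5: sp2 ✓
C6: sp3
C7: sp3
C8: sp
C9: sp
C10: sp2 ✓
C1, C2, C3, C5, C10 → 5 sp2 carbons.

5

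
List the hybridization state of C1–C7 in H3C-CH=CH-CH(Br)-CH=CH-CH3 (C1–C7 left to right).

C1 (4 σ bonds) has steric number 4: sp3.
C2 is sp2: 3 σ bonds, plus one π bond, 3 electron-density regions.
C3 carries 3 σ bonds, plus one π bond, giving a steric number of 3, so it is sp2.
C4: 4 σ bonds; 4 regions of electron density → sp3.
C5 (3 σ bonds, plus one π bond) has steric number 3: sp2.
C6 is sp2: 3 σ bonds, plus one π bond, 3 electron-density regions.
C7: 4 σ bonds; 4 regions of electron density → sp3.

C1 sp3, C2 sp2, C3 sp2, C4 sp3, C5 sp2, C6 sp2, C7 sp3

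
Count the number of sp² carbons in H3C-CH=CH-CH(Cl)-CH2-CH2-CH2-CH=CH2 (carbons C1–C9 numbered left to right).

C1: sp3
C2: sp2 ✓
C3: sp2 ✓
C4: sp3
C5: sp3
C6: sp3
C7: sp3
C8: sp2 ✓
C9: sp2 ✓
C2, C3, C8, C9 → 4 sp2 carbons.

4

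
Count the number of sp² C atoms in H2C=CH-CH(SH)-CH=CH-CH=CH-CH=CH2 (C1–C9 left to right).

8

C1: sp2 ✓
C2: sp2 ✓
C3: sp3
C4: sp2 ✓
C5: sp2 ✓
C6: sp2 ✓
C7: sp2 ✓
C8: sp2 ✓
C9: sp2 ✓
C1, C2, C4, C5, C6, C7, C8, C9 → 8 sp2 carbons.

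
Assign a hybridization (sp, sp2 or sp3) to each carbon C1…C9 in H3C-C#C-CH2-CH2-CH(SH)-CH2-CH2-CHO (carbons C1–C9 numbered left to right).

C1 is sp3: 4 σ bonds, 4 electron-density regions.
C2 (2 σ bonds, plus two π bonds) has steric number 2: sp.
C3 — 2 σ bonds, plus two π bonds. Steric number 2, so sp.
C4 (4 σ bonds) has steric number 4: sp3.
C5: 4 σ bonds; 4 regions of electron density → sp3.
C6 (4 σ bonds) has steric number 4: sp3.
C7 (4 σ bonds) has steric number 4: sp3.
C8: 4 σ bonds; 4 regions of electron density → sp3.
C9: 3 σ bonds, plus one π bond — 3 electron domains, sp2.

C1 sp3, C2 sp, C3 sp, C4 sp3, C5 sp3, C6 sp3, C7 sp3, C8 sp3, C9 sp2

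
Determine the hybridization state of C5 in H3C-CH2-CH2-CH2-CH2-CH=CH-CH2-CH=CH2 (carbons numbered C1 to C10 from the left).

C5 is sp3: 4 σ bonds, 4 electron-density regions.

sp^3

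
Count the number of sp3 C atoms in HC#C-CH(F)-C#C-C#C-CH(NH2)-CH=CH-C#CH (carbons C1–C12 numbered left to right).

2

C1: sp
C2: sp
C3: sp3 ✓
C4: sp
C5: sp
C6: sp
C7: sp
C8: sp3 ✓
C9: sp2
C10: sp2
C11: sp
C12: sp
C3, C8 → 2 sp3 carbons.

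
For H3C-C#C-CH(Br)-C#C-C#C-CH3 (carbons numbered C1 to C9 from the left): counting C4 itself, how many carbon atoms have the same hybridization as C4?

C4 is sp3 (only σ bonds).
C1: sp3 ✓
C2: sp
C3: sp
C4: sp3 ✓
C5: sp
C6: sp
C7: sp
C8: sp
C9: sp3 ✓
3 carbons are sp3.

3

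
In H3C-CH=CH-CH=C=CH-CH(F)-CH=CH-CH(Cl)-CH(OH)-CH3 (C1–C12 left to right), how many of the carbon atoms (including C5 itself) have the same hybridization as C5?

1

C5 is sp (two π bonds).
C1: sp3
C2: sp2
C3: sp2
C4: sp2
C5: sp ✓
C6: sp2
C7: sp3
C8: sp2
C9: sp2
C10: sp3
C11: sp3
C12: sp3
1 carbon is sp.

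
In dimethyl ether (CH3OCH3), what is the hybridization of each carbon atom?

sp³

Each carbon atom has 4 σ bonds: steric number 4 → sp3.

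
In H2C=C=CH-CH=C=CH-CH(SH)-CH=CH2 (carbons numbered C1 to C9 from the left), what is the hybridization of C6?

C6: 3 σ bonds, plus one π bond; 3 regions of electron density → sp2.

sp^2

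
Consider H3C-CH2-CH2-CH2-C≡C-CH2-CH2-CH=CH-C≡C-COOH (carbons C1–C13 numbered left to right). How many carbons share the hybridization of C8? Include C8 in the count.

6

C8 is sp3 (only σ bonds).
C1: sp3 ✓
C2: sp3 ✓
C3: sp3 ✓
C4: sp3 ✓
C5: sp
C6: sp
C7: sp3 ✓
C8: sp3 ✓
C9: sp2
C10: sp2
C11: sp
C12: sp
C13: sp2
6 carbons are sp3.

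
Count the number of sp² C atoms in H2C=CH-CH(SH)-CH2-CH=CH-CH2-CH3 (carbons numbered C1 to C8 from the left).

C1: sp2 ✓
C2: sp2 ✓
C3: sp3
C4: sp3
C5: sp2 ✓
C6: sp2 ✓
C7: sp3
C8: sp3
C1, C2, C5, C6 → 4 sp2 carbons.

4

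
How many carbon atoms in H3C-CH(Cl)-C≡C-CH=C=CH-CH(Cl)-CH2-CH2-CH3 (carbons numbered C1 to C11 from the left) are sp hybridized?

C1: sp3
C2: sp3
C3: sp ✓
C4: sp ✓
C5: sp2
C6: sp ✓
C7: sp2
C8: sp3
C9: sp3
C10: sp3
C11: sp3
C3, C4, C6 → 3 sp carbons.

3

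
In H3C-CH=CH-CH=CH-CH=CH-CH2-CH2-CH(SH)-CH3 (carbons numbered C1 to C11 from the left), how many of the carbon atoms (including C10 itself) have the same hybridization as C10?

5

C10 is sp3 (only σ bonds).
C1: sp3 ✓
C2: sp2
C3: sp2
C4: sp2
C5: sp2
C6: sp2
C7: sp2
C8: sp3 ✓
C9: sp3 ✓
C10: sp3 ✓
C11: sp3 ✓
5 carbons are sp3.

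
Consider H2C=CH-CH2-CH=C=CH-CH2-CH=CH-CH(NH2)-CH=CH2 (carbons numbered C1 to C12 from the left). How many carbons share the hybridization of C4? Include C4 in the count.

C4 is sp2 (one π bond).
C1: sp2 ✓
C2: sp2 ✓
C3: sp3
C4: sp2 ✓
C5: sp
C6: sp2 ✓
C7: sp3
C8: sp2 ✓
C9: sp2 ✓
C10: sp3
C11: sp2 ✓
C12: sp2 ✓
8 carbons are sp2.

8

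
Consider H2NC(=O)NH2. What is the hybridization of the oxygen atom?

The oxygen atom — 1 σ bond and 2 lone pairs, plus one π bond. Steric number 3, so sp2.

sp^2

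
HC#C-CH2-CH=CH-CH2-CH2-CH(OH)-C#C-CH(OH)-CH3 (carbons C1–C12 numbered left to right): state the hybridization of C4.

C4 (3 σ bonds, plus one π bond) has steric number 3: sp2.

sp²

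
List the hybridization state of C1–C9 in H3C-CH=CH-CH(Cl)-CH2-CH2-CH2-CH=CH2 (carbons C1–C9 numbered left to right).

C1 sp3, C2 sp2, C3 sp2, C4 sp3, C5 sp3, C6 sp3, C7 sp3, C8 sp2, C9 sp2

C1: 4 σ bonds; 4 regions of electron density → sp3.
C2 has 3 σ bonds, plus one π bond: steric number 3 → sp2.
C3 — 3 σ bonds, plus one π bond. Steric number 3, so sp2.
C4 has 4 σ bonds: steric number 4 → sp3.
C5 has 4 σ bonds: steric number 4 → sp3.
C6 carries 4 σ bonds, giving a steric number of 4, so it is sp3.
C7 carries 4 σ bonds, giving a steric number of 4, so it is sp3.
C8 (3 σ bonds, plus one π bond) has steric number 3: sp2.
C9 — 3 σ bonds, plus one π bond. Steric number 3, so sp2.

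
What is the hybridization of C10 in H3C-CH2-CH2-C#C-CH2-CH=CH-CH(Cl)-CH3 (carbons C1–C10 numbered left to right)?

C10 carries 4 σ bonds, giving a steric number of 4, so it is sp3.

sp3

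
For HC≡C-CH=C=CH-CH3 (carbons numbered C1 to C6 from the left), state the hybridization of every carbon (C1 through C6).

C1: 2 σ bonds, plus two π bonds; 2 regions of electron density → sp.
C2 carries 2 σ bonds, plus two π bonds, giving a steric number of 2, so it is sp.
C3: 3 σ bonds, plus one π bond — 3 electron domains, sp2.
C4 has 2 σ bonds, plus two π bonds: steric number 2 → sp.
C5 is sp2: 3 σ bonds, plus one π bond, 3 electron-density regions.
C6 is sp3: 4 σ bonds, 4 electron-density regions.

C1 sp, C2 sp, C3 sp2, C4 sp, C5 sp2, C6 sp3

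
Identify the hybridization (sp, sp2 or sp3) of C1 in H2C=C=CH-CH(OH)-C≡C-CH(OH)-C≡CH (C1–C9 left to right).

C1 — 3 σ bonds, plus one π bond. Steric number 3, so sp2.

sp2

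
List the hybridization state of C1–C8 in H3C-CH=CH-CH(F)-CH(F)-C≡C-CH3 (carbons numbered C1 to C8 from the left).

C1 sp3, C2 sp2, C3 sp2, C4 sp3, C5 sp3, C6 sp, C7 sp, C8 sp3

C1: 4 σ bonds — 4 electron domains, sp3.
C2 (3 σ bonds, plus one π bond) has steric number 3: sp2.
C3 (3 σ bonds, plus one π bond) has steric number 3: sp2.
C4 carries 4 σ bonds, giving a steric number of 4, so it is sp3.
C5 — 4 σ bonds. Steric number 4, so sp3.
C6 carries 2 σ bonds, plus two π bonds, giving a steric number of 2, so it is sp.
C7 (2 σ bonds, plus two π bonds) has steric number 2: sp.
C8 — 4 σ bonds. Steric number 4, so sp3.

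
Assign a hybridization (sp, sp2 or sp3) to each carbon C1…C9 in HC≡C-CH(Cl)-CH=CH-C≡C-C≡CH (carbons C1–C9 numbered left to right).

C1 has 2 σ bonds, plus two π bonds: steric number 2 → sp.
C2: 2 σ bonds, plus two π bonds — 2 electron domains, sp.
C3 has 4 σ bonds: steric number 4 → sp3.
C4 carries 3 σ bonds, plus one π bond, giving a steric number of 3, so it is sp2.
C5: 3 σ bonds, plus one π bond; 3 regions of electron density → sp2.
C6 — 2 σ bonds, plus two π bonds. Steric number 2, so sp.
C7: 2 σ bonds, plus two π bonds — 2 electron domains, sp.
C8 (2 σ bonds, plus two π bonds) has steric number 2: sp.
C9 carries 2 σ bonds, plus two π bonds, giving a steric number of 2, so it is sp.

C1 sp, C2 sp, C3 sp3, C4 sp2, C5 sp2, C6 sp, C7 sp, C8 sp, C9 sp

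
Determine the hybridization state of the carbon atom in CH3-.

Three σ bonds + one lone pair = steric number 4 → sp3, pyramidal.

sp³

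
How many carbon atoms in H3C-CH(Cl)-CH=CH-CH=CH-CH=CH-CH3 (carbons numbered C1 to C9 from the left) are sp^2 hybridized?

C1: sp3
C2: sp3
C3: sp2 ✓
C4: sp2 ✓
C5: sp2 ✓
C6: sp2 ✓
C7: sp2 ✓
C8: sp2 ✓
C9: sp3
C3, C4, C5, C6, C7, C8 → 6 sp2 carbons.

6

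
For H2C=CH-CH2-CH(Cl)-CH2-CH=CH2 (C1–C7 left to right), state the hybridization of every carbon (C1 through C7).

C1 sp2, C2 sp2, C3 sp3, C4 sp3, C5 sp3, C6 sp2, C7 sp2

C1: 3 σ bonds, plus one π bond — 3 electron domains, sp2.
C2 — 3 σ bonds, plus one π bond. Steric number 3, so sp2.
C3 (4 σ bonds) has steric number 4: sp3.
C4 (4 σ bonds) has steric number 4: sp3.
C5: 4 σ bonds — 4 electron domains, sp3.
C6: 3 σ bonds, plus one π bond — 3 electron domains, sp2.
C7 (3 σ bonds, plus one π bond) has steric number 3: sp2.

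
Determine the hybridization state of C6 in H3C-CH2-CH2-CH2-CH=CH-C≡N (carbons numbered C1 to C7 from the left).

sp^2

C6: 3 σ bonds, plus one π bond — 3 electron domains, sp2.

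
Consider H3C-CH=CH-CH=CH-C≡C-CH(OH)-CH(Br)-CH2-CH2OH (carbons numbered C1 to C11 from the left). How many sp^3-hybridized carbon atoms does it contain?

C1: sp3 ✓
C2: sp2
C3: sp2
C4: sp2
C5: sp2
C6: sp
C7: sp
C8: sp3 ✓
C9: sp3 ✓
C10: sp3 ✓
C11: sp3 ✓
C1, C8, C9, C10, C11 → 5 sp3 carbons.

5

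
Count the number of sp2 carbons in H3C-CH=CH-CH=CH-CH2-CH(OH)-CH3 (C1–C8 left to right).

4

C1: sp3
C2: sp2 ✓
C3: sp2 ✓
C4: sp2 ✓
C5: sp2 ✓
C6: sp3
C7: sp3
C8: sp3
C2, C3, C4, C5 → 4 sp2 carbons.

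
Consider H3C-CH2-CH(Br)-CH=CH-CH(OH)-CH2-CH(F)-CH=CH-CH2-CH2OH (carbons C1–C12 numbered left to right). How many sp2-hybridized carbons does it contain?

C1: sp3
C2: sp3
C3: sp3
C4: sp2 ✓
C5: sp2 ✓
C6: sp3
C7: sp3
C8: sp3
C9: sp2 ✓
C10: sp2 ✓
C11: sp3
C12: sp3
C4, C5, C9, C10 → 4 sp2 carbons.

4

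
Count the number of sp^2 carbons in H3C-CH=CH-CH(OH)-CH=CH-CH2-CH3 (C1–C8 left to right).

C1: sp3
C2: sp2 ✓
C3: sp2 ✓
C4: sp3
C5: sp2 ✓
C6: sp2 ✓
C7: sp3
C8: sp3
C2, C3, C5, C6 → 4 sp2 carbons.

4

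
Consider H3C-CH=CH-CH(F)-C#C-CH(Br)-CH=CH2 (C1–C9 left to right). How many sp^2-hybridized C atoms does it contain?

C1: sp3
C2: sp2 ✓
C3: sp2 ✓
C4: sp3
C5: sp
C6: sp
C7: sp3
C8: sp2 ✓
C9: sp2 ✓
C2, C3, C8, C9 → 4 sp2 carbons.

4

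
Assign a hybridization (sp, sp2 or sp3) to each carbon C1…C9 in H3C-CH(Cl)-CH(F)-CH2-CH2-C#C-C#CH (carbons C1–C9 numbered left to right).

C1 sp3, C2 sp3, C3 sp3, C4 sp3, C5 sp3, C6 sp, C7 sp, C8 sp, C9 sp

C1 is sp3: 4 σ bonds, 4 electron-density regions.
C2 (4 σ bonds) has steric number 4: sp3.
C3 has 4 σ bonds: steric number 4 → sp3.
C4 — 4 σ bonds. Steric number 4, so sp3.
C5 — 4 σ bonds. Steric number 4, so sp3.
C6: 2 σ bonds, plus two π bonds — 2 electron domains, sp.
C7 is sp: 2 σ bonds, plus two π bonds, 2 electron-density regions.
C8 — 2 σ bonds, plus two π bonds. Steric number 2, so sp.
C9 — 2 σ bonds, plus two π bonds. Steric number 2, so sp.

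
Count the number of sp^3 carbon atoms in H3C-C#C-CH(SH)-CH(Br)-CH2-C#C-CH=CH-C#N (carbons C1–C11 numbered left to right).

C1: sp3 ✓
C2: sp
C3: sp
C4: sp3 ✓
C5: sp3 ✓
C6: sp3 ✓
C7: sp
C8: sp
C9: sp2
C10: sp2
C11: sp
C1, C4, C5, C6 → 4 sp3 carbons.

4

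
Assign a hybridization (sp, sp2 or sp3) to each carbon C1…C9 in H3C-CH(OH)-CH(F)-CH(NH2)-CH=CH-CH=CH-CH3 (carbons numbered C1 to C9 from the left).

C1 sp3, C2 sp3, C3 sp3, C4 sp3, C5 sp2, C6 sp2, C7 sp2, C8 sp2, C9 sp3

C1 carries 4 σ bonds, giving a steric number of 4, so it is sp3.
C2: 4 σ bonds; 4 regions of electron density → sp3.
C3 has 4 σ bonds: steric number 4 → sp3.
C4 has 4 σ bonds: steric number 4 → sp3.
C5 carries 3 σ bonds, plus one π bond, giving a steric number of 3, so it is sp2.
C6: 3 σ bonds, plus one π bond — 3 electron domains, sp2.
C7 (3 σ bonds, plus one π bond) has steric number 3: sp2.
C8 carries 3 σ bonds, plus one π bond, giving a steric number of 3, so it is sp2.
C9 — 4 σ bonds. Steric number 4, so sp3.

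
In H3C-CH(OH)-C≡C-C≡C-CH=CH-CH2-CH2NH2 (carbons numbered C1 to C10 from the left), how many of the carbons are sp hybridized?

C1: sp3
C2: sp3
C3: sp ✓
C4: sp ✓
C5: sp ✓
C6: sp ✓
C7: sp2
C8: sp2
C9: sp3
C10: sp3
C3, C4, C5, C6 → 4 sp carbons.

4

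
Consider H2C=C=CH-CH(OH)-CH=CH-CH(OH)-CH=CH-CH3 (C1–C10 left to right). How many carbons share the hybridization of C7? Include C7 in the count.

3

C7 is sp3 (only σ bonds).
C1: sp2
C2: sp
C3: sp2
C4: sp3 ✓
C5: sp2
C6: sp2
C7: sp3 ✓
C8: sp2
C9: sp2
C10: sp3 ✓
3 carbons are sp3.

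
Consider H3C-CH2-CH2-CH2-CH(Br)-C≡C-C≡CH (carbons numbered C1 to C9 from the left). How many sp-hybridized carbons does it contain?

4

C1: sp3
C2: sp3
C3: sp3
C4: sp3
C5: sp3
C6: sp ✓
C7: sp ✓
C8: sp ✓
C9: sp ✓
C6, C7, C8, C9 → 4 sp carbons.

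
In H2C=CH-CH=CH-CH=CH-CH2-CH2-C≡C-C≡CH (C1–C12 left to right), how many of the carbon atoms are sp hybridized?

4

C1: sp2
C2: sp2
C3: sp2
C4: sp2
C5: sp2
C6: sp2
C7: sp3
C8: sp3
C9: sp ✓
C10: sp ✓
C11: sp ✓
C12: sp ✓
C9, C10, C11, C12 → 4 sp carbons.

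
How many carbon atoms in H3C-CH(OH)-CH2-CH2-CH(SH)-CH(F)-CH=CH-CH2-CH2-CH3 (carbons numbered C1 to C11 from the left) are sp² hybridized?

C1: sp3
C2: sp3
C3: sp3
C4: sp3
C5: sp3
C6: sp3
C7: sp2 ✓
C8: sp2 ✓
C9: sp3
C10: sp3
C11: sp3
C7, C8 → 2 sp2 carbons.

2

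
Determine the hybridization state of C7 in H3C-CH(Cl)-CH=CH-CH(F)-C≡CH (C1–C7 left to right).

C7 — 2 σ bonds, plus two π bonds. Steric number 2, so sp.

sp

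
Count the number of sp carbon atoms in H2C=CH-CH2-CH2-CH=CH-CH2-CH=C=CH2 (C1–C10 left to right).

C1: sp2
C2: sp2
C3: sp3
C4: sp3
C5: sp2
C6: sp2
C7: sp3
C8: sp2
C9: sp ✓
C10: sp2
C9 → 1 sp carbon.

1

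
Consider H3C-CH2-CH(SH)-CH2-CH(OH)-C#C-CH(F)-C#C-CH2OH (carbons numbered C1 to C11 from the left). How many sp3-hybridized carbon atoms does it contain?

7

C1: sp3 ✓
C2: sp3 ✓
C3: sp3 ✓
C4: sp3 ✓
C5: sp3 ✓
C6: sp
C7: sp
C8: sp3 ✓
C9: sp
C10: sp
C11: sp3 ✓
C1, C2, C3, C4, C5, C8, C11 → 7 sp3 carbons.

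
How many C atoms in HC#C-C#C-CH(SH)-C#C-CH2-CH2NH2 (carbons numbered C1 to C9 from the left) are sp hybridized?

6

C1: sp ✓
C2: sp ✓
C3: sp ✓
C4: sp ✓
C5: sp3
C6: sp ✓
C7: sp ✓
C8: sp3
C9: sp3
C1, C2, C3, C4, C6, C7 → 6 sp carbons.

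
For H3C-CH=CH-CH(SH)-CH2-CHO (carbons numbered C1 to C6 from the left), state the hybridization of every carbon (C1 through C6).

C1 carries 4 σ bonds, giving a steric number of 4, so it is sp3.
C2 (3 σ bonds, plus one π bond) has steric number 3: sp2.
C3 is sp2: 3 σ bonds, plus one π bond, 3 electron-density regions.
C4 is sp3: 4 σ bonds, 4 electron-density regions.
C5 has 4 σ bonds: steric number 4 → sp3.
C6 — 3 σ bonds, plus one π bond. Steric number 3, so sp2.

C1 sp3, C2 sp2, C3 sp2, C4 sp3, C5 sp3, C6 sp2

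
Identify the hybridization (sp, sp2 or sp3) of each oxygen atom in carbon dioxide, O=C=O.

sp2

One σ bond + two lone pairs = steric number 3 → sp2.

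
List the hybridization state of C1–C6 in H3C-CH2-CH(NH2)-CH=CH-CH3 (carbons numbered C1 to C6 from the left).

C1 sp3, C2 sp3, C3 sp3, C4 sp2, C5 sp2, C6 sp3

C1 is sp3: 4 σ bonds, 4 electron-density regions.
C2: 4 σ bonds; 4 regions of electron density → sp3.
C3 — 4 σ bonds. Steric number 4, so sp3.
C4 (3 σ bonds, plus one π bond) has steric number 3: sp2.
C5: 3 σ bonds, plus one π bond; 3 regions of electron density → sp2.
C6 — 4 σ bonds. Steric number 4, so sp3.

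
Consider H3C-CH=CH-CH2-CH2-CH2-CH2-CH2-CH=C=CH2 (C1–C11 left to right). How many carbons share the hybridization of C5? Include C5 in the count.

C5 is sp3 (only σ bonds).
C1: sp3 ✓
C2: sp2
C3: sp2
C4: sp3 ✓
C5: sp3 ✓
C6: sp3 ✓
C7: sp3 ✓
C8: sp3 ✓
C9: sp2
C10: sp
C11: sp2
6 carbons are sp3.

6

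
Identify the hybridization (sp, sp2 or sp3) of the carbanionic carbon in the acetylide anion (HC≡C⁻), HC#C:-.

sp

One σ bond + one lone pair = steric number 2 → sp.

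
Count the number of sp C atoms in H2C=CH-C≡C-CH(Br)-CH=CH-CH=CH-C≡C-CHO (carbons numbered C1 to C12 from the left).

C1: sp2
C2: sp2
C3: sp ✓
C4: sp ✓
C5: sp3
C6: sp2
C7: sp2
C8: sp2
C9: sp2
C10: sp ✓
C11: sp ✓
C12: sp2
C3, C4, C10, C11 → 4 sp carbons.

4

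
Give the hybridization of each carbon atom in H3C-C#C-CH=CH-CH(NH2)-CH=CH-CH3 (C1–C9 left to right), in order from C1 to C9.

C1 sp3, C2 sp, C3 sp, C4 sp2, C5 sp2, C6 sp3, C7 sp2, C8 sp2, C9 sp3

C1 has 4 σ bonds: steric number 4 → sp3.
C2: 2 σ bonds, plus two π bonds; 2 regions of electron density → sp.
C3 — 2 σ bonds, plus two π bonds. Steric number 2, so sp.
C4: 3 σ bonds, plus one π bond; 3 regions of electron density → sp2.
C5 has 3 σ bonds, plus one π bond: steric number 3 → sp2.
C6: 4 σ bonds — 4 electron domains, sp3.
C7: 3 σ bonds, plus one π bond — 3 electron domains, sp2.
C8 has 3 σ bonds, plus one π bond: steric number 3 → sp2.
C9 has 4 σ bonds: steric number 4 → sp3.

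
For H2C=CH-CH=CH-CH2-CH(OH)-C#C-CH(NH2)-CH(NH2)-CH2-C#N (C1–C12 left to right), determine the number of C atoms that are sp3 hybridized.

C1: sp2
C2: sp2
C3: sp2
C4: sp2
C5: sp3 ✓
C6: sp3 ✓
C7: sp
C8: sp
C9: sp3 ✓
C10: sp3 ✓
C11: sp3 ✓
C12: sp
C5, C6, C9, C10, C11 → 5 sp3 carbons.

5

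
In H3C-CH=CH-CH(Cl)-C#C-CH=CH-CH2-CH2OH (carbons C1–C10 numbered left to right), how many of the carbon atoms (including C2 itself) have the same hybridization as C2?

4

C2 is sp2 (one π bond).
C1: sp3
C2: sp2 ✓
C3: sp2 ✓
C4: sp3
C5: sp
C6: sp
C7: sp2 ✓
C8: sp2 ✓
C9: sp3
C10: sp3
4 carbons are sp2.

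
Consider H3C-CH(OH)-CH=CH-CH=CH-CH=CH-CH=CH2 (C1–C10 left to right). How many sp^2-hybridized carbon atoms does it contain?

8

C1: sp3
C2: sp3
C3: sp2 ✓
C4: sp2 ✓
C5: sp2 ✓
C6: sp2 ✓
C7: sp2 ✓
C8: sp2 ✓
C9: sp2 ✓
C10: sp2 ✓
C3, C4, C5, C6, C7, C8, C9, C10 → 8 sp2 carbons.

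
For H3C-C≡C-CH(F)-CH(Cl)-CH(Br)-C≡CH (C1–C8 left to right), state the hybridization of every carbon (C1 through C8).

C1: 4 σ bonds; 4 regions of electron density → sp3.
C2: 2 σ bonds, plus two π bonds; 2 regions of electron density → sp.
C3: 2 σ bonds, plus two π bonds; 2 regions of electron density → sp.
C4 has 4 σ bonds: steric number 4 → sp3.
C5: 4 σ bonds; 4 regions of electron density → sp3.
C6 carries 4 σ bonds, giving a steric number of 4, so it is sp3.
C7 (2 σ bonds, plus two π bonds) has steric number 2: sp.
C8 has 2 σ bonds, plus two π bonds: steric number 2 → sp.

C1 sp3, C2 sp, C3 sp, C4 sp3, C5 sp3, C6 sp3, C7 sp, C8 sp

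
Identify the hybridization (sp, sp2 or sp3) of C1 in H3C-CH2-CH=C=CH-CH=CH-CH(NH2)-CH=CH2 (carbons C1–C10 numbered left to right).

C1: 4 σ bonds; 4 regions of electron density → sp3.

sp^3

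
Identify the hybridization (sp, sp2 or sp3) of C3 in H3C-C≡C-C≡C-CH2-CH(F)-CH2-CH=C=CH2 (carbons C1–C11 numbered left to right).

sp

C3 (2 σ bonds, plus two π bonds) has steric number 2: sp.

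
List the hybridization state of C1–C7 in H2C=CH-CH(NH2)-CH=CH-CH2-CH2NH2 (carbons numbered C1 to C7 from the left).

C1: 3 σ bonds, plus one π bond — 3 electron domains, sp2.
C2 (3 σ bonds, plus one π bond) has steric number 3: sp2.
C3 is sp3: 4 σ bonds, 4 electron-density regions.
C4: 3 σ bonds, plus one π bond — 3 electron domains, sp2.
C5: 3 σ bonds, plus one π bond — 3 electron domains, sp2.
C6 carries 4 σ bonds, giving a steric number of 4, so it is sp3.
C7 carries 4 σ bonds, giving a steric number of 4, so it is sp3.

C1 sp2, C2 sp2, C3 sp3, C4 sp2, C5 sp2, C6 sp3, C7 sp3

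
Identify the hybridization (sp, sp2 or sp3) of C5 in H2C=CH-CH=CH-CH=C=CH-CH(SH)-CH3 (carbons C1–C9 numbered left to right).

C5: 3 σ bonds, plus one π bond; 3 regions of electron density → sp2.

sp^2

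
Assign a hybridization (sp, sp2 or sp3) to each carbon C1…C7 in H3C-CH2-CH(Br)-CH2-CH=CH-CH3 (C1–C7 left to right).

C1 — 4 σ bonds. Steric number 4, so sp3.
C2 has 4 σ bonds: steric number 4 → sp3.
C3 is sp3: 4 σ bonds, 4 electron-density regions.
C4 has 4 σ bonds: steric number 4 → sp3.
C5 (3 σ bonds, plus one π bond) has steric number 3: sp2.
C6 is sp2: 3 σ bonds, plus one π bond, 3 electron-density regions.
C7 (4 σ bonds) has steric number 4: sp3.

C1 sp3, C2 sp3, C3 sp3, C4 sp3, C5 sp2, C6 sp2, C7 sp3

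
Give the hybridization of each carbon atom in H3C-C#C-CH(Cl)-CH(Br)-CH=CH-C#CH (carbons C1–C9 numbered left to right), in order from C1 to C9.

C1 sp3, C2 sp, C3 sp, C4 sp3, C5 sp3, C6 sp2, C7 sp2, C8 sp, C9 sp

C1 carries 4 σ bonds, giving a steric number of 4, so it is sp3.
C2: 2 σ bonds, plus two π bonds; 2 regions of electron density → sp.
C3 (2 σ bonds, plus two π bonds) has steric number 2: sp.
C4 has 4 σ bonds: steric number 4 → sp3.
C5 carries 4 σ bonds, giving a steric number of 4, so it is sp3.
C6: 3 σ bonds, plus one π bond; 3 regions of electron density → sp2.
C7 — 3 σ bonds, plus one π bond. Steric number 3, so sp2.
C8 has 2 σ bonds, plus two π bonds: steric number 2 → sp.
C9 — 2 σ bonds, plus two π bonds. Steric number 2, so sp.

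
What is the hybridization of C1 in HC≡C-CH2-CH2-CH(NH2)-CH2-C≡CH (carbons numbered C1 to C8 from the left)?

sp

C1 has 2 σ bonds, plus two π bonds: steric number 2 → sp.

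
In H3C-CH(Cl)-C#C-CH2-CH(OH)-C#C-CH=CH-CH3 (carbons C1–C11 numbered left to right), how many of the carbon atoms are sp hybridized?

4

C1: sp3
C2: sp3
C3: sp ✓
C4: sp ✓
C5: sp3
C6: sp3
C7: sp ✓
C8: sp ✓
C9: sp2
C10: sp2
C11: sp3
C3, C4, C7, C8 → 4 sp carbons.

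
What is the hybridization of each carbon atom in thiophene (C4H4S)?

sp2

Each carbon atom: 3 σ bonds, plus one π bond; 3 regions of electron density → sp2.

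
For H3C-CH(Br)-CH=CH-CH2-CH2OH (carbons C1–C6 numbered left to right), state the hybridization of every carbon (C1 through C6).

C1 sp3, C2 sp3, C3 sp2, C4 sp2, C5 sp3, C6 sp3

C1 (4 σ bonds) has steric number 4: sp3.
C2: 4 σ bonds; 4 regions of electron density → sp3.
C3: 3 σ bonds, plus one π bond — 3 electron domains, sp2.
C4 has 3 σ bonds, plus one π bond: steric number 3 → sp2.
C5 carries 4 σ bonds, giving a steric number of 4, so it is sp3.
C6 — 4 σ bonds. Steric number 4, so sp3.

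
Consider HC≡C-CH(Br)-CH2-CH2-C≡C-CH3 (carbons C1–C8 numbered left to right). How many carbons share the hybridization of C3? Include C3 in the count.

4

C3 is sp3 (only σ bonds).
C1: sp
C2: sp
C3: sp3 ✓
C4: sp3 ✓
C5: sp3 ✓
C6: sp
C7: sp
C8: sp3 ✓
4 carbons are sp3.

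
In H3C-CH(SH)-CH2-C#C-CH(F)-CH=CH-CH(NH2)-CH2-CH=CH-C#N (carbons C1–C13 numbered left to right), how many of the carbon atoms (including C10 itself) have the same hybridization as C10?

C10 is sp3 (only σ bonds).
C1: sp3 ✓
C2: sp3 ✓
C3: sp3 ✓
C4: sp
C5: sp
C6: sp3 ✓
C7: sp2
C8: sp2
C9: sp3 ✓
C10: sp3 ✓
C11: sp2
C12: sp2
C13: sp
6 carbons are sp3.

6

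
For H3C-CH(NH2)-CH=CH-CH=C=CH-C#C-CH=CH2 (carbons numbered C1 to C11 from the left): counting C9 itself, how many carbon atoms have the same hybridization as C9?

C9 is sp (two π bonds).
C1: sp3
C2: sp3
C3: sp2
C4: sp2
C5: sp2
C6: sp ✓
C7: sp2
C8: sp ✓
C9: sp ✓
C10: sp2
C11: sp2
3 carbons are sp.

3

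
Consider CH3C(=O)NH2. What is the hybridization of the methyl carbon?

The methyl carbon: 4 σ bonds — 4 electron domains, sp3.

sp3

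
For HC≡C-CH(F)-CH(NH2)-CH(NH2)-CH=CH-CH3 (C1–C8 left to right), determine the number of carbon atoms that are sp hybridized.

C1: sp ✓
C2: sp ✓
C3: sp3
C4: sp3
C5: sp3
C6: sp2
C7: sp2
C8: sp3
C1, C2 → 2 sp carbons.

2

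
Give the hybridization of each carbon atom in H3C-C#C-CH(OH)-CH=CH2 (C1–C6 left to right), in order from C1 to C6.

C1 (4 σ bonds) has steric number 4: sp3.
C2 carries 2 σ bonds, plus two π bonds, giving a steric number of 2, so it is sp.
C3 — 2 σ bonds, plus two π bonds. Steric number 2, so sp.
C4 is sp3: 4 σ bonds, 4 electron-density regions.
C5 (3 σ bonds, plus one π bond) has steric number 3: sp2.
C6 has 3 σ bonds, plus one π bond: steric number 3 → sp2.

C1 sp3, C2 sp, C3 sp, C4 sp3, C5 sp2, C6 sp2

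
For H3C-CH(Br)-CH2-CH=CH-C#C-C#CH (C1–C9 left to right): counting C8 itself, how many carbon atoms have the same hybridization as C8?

4

C8 is sp (two π bonds).
C1: sp3
C2: sp3
C3: sp3
C4: sp2
C5: sp2
C6: sp ✓
C7: sp ✓
C8: sp ✓
C9: sp ✓
4 carbons are sp.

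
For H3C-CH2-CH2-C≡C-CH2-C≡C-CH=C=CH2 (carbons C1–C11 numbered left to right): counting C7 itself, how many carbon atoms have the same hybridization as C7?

C7 is sp (two π bonds).
C1: sp3
C2: sp3
C3: sp3
C4: sp ✓
C5: sp ✓
C6: sp3
C7: sp ✓
C8: sp ✓
C9: sp2
C10: sp ✓
C11: sp2
5 carbons are sp.

5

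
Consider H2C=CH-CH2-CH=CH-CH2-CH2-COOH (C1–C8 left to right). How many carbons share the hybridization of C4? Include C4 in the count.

5

C4 is sp2 (one π bond).
C1: sp2 ✓
C2: sp2 ✓
C3: sp3
C4: sp2 ✓
C5: sp2 ✓
C6: sp3
C7: sp3
C8: sp2 ✓
5 carbons are sp2.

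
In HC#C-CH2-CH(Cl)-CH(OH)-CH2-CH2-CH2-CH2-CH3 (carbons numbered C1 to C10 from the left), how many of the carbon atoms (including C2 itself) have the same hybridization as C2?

2

C2 is sp (two π bonds).
C1: sp ✓
C2: sp ✓
C3: sp3
C4: sp3
C5: sp3
C6: sp3
C7: sp3
C8: sp3
C9: sp3
C10: sp3
2 carbons are sp.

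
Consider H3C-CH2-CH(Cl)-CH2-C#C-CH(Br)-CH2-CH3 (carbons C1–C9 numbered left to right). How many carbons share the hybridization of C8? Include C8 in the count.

7

C8 is sp3 (only σ bonds).
C1: sp3 ✓
C2: sp3 ✓
C3: sp3 ✓
C4: sp3 ✓
C5: sp
C6: sp
C7: sp3 ✓
C8: sp3 ✓
C9: sp3 ✓
7 carbons are sp3.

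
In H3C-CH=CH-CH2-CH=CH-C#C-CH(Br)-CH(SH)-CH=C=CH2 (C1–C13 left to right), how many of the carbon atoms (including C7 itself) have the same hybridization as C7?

3

C7 is sp (two π bonds).
C1: sp3
C2: sp2
C3: sp2
C4: sp3
C5: sp2
C6: sp2
C7: sp ✓
C8: sp ✓
C9: sp3
C10: sp3
C11: sp2
C12: sp ✓
C13: sp2
3 carbons are sp.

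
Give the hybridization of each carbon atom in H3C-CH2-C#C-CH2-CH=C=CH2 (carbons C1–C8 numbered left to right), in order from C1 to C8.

C1 has 4 σ bonds: steric number 4 → sp3.
C2 (4 σ bonds) has steric number 4: sp3.
C3 is sp: 2 σ bonds, plus two π bonds, 2 electron-density regions.
C4 carries 2 σ bonds, plus two π bonds, giving a steric number of 2, so it is sp.
C5 — 4 σ bonds. Steric number 4, so sp3.
C6 — 3 σ bonds, plus one π bond. Steric number 3, so sp2.
C7 has 2 σ bonds, plus two π bonds: steric number 2 → sp.
C8 carries 3 σ bonds, plus one π bond, giving a steric number of 3, so it is sp2.

C1 sp3, C2 sp3, C3 sp, C4 sp, C5 sp3, C6 sp2, C7 sp, C8 sp2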